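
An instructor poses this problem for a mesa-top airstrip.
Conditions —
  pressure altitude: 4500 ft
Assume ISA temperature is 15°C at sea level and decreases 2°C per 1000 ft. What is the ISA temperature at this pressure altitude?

ISA temperature = 15 − 2 × (4500/1000) = 15 − 9 = 6°C.

6°C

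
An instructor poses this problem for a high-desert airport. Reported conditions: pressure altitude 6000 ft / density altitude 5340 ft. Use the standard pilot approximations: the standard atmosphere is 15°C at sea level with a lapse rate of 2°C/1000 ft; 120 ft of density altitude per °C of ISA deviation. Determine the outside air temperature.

Density altitude − pressure altitude = 5340 − 6000 = -660 ft.
At 120 ft/°C that is an ISA deviation of -660/120 = -5.5°C.
ISA temperature at 6000 ft = 15 − 2 × (6000/1000) = 3°C.
OAT = ISA + deviation = 3 + (-5.5) = -2.5°C.

-2.5°C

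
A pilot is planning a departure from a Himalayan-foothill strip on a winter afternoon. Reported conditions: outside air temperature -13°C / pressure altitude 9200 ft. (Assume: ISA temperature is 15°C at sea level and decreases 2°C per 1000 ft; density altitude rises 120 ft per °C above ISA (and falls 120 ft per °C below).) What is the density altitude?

ISA temperature at 9200 ft = 15 − 2 × (9200/1000) = -3.4°C.
ISA deviation = -13 − (-3.4) = -9.6°C.
Density altitude = 9200 + 120 × (-9.6) = 9200 + (-1152) = 8048 ft.

8048 ft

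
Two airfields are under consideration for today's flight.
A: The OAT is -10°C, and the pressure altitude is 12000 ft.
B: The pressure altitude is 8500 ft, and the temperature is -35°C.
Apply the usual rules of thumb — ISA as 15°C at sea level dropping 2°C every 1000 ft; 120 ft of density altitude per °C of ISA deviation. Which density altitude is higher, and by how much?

A by 7340 ft

A: ISA temp = -9°C, deviation -1°C, DA = 12000 + 120 × (-1) = 11880 ft.
B: ISA temp = -2°C, deviation -33°C, DA = 8500 + 120 × (-33) = 4540 ft.
A is higher by 11880 − 4540 = 7340 ft.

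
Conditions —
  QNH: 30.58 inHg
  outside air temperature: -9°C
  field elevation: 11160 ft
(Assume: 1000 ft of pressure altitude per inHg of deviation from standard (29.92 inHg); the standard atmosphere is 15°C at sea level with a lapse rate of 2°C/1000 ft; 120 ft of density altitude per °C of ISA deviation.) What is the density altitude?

10140 ft

Pressure altitude = 11160 + (29.92 − 30.58) × 1000 = 11160 + (-660) = 10500 ft.
ISA temperature at 10500 ft = 15 − 2 × (10500/1000) = -6°C.
ISA deviation = -9 − (-6) = -3°C.
Density altitude = 10500 + 120 × (-3) = 10140 ft.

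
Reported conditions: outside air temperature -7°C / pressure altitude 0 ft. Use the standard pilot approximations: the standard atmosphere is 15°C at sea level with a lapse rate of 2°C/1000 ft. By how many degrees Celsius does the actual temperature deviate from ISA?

ISA temperature at 0 ft = 15 − 2 × (0/1000) = 15°C.
Deviation = OAT − ISA = -7 − 15 = -22°C.

ISA-22°C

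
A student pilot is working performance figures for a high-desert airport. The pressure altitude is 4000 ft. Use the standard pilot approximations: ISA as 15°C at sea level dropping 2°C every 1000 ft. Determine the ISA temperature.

7°C

ISA temperature = 15 − 2 × (4000/1000) = 15 − 8 = 7°C.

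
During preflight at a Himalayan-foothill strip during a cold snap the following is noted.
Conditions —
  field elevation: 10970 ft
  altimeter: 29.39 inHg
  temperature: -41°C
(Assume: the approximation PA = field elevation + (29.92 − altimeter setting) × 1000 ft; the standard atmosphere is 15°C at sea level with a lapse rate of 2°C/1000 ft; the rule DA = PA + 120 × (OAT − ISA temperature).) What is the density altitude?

Pressure altitude = 10970 + (29.92 − 29.39) × 1000 = 10970 + (+530) = 11500 ft.
ISA temperature at 11500 ft = 15 − 2 × (11500/1000) = -8°C.
ISA deviation = -41 − (-8) = -33°C.
Density altitude = 11500 + 120 × (-33) = 7540 ft.

7540 ft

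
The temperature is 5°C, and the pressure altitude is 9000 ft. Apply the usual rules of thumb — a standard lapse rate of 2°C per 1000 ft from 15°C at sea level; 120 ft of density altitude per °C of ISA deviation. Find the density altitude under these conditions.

9960 ft

ISA temperature at 9000 ft = 15 − 2 × (9000/1000) = -3°C.
ISA deviation = 5 − (-3) = +8°C.
Density altitude = 9000 + 120 × (8) = 9000 + (+960) = 9960 ft.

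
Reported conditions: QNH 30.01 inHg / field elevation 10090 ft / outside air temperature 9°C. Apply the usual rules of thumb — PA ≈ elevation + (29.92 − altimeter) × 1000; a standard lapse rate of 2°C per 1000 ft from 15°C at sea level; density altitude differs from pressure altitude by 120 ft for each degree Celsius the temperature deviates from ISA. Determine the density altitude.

Pressure altitude = 10090 + (29.92 − 30.01) × 1000 = 10090 + (-90) = 10000 ft.
ISA temperature at 10000 ft = 15 − 2 × (10000/1000) = -5°C.
ISA deviation = 9 − (-5) = +14°C.
Density altitude = 10000 + 120 × (14) = 11680 ft.

11680 ft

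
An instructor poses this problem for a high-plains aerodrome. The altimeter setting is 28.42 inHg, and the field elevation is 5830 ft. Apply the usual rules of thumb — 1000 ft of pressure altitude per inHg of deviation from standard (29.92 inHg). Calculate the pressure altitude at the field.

Pressure correction = (29.92 − 28.42) × 1000 = +1500 ft.
Pressure altitude = 5830 + (+1500) = 7330 ft.

7330 ft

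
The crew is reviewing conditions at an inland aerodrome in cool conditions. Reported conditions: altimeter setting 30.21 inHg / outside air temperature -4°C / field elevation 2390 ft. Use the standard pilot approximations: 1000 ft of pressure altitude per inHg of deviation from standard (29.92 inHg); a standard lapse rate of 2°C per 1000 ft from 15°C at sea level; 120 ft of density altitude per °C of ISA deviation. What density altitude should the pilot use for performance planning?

324 ft

Pressure altitude = 2390 + (29.92 − 30.21) × 1000 = 2390 + (-290) = 2100 ft.
ISA temperature at 2100 ft = 15 − 2 × (2100/1000) = 10.8°C.
ISA deviation = -4 − 10.8 = -14.8°C.
Density altitude = 2100 + 120 × (-14.8) = 324 ft.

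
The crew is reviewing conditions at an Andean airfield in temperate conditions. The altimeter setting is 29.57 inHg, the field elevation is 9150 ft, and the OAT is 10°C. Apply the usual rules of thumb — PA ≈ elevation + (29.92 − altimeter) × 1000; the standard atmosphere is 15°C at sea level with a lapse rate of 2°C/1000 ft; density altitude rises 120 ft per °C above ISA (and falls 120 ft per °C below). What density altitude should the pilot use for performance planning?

Pressure altitude = 9150 + (29.92 − 29.57) × 1000 = 9150 + (+350) = 9500 ft.
ISA temperature at 9500 ft = 15 − 2 × (9500/1000) = -4°C.
ISA deviation = 10 − (-4) = +14°C.
Density altitude = 9500 + 120 × (14) = 11180 ft.

11180 ft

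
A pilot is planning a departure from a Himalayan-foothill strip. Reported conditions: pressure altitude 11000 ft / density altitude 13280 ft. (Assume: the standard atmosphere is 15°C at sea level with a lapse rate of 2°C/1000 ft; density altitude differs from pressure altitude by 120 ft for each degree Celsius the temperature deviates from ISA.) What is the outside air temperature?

12°C

Density altitude − pressure altitude = 13280 − 11000 = +2280 ft.
At 120 ft/°C that is an ISA deviation of 2280/120 = +19°C.
ISA temperature at 11000 ft = 15 − 2 × (11000/1000) = -7°C.
OAT = ISA + deviation = -7 + (+19) = 12°C.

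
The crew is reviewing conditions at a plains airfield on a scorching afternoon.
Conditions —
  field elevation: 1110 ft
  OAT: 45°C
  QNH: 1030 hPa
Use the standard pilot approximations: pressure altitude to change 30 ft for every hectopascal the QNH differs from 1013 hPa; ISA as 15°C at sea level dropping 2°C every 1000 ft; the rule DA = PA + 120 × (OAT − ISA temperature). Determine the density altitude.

Pressure altitude = 1110 + (1013 − 1030) × 30 = 1110 + (-510) = 600 ft.
ISA temperature at 600 ft = 15 − 2 × (600/1000) = 13.8°C.
ISA deviation = 45 − 13.8 = +31.2°C.
Density altitude = 600 + 120 × (31.2) = 4344 ft.

4344 ft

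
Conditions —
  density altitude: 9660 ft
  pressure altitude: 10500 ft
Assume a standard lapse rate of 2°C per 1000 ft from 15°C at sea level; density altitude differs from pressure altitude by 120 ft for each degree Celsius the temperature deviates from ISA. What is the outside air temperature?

-13°C

Density altitude − pressure altitude = 9660 − 10500 = -840 ft.
At 120 ft/°C that is an ISA deviation of -840/120 = -7°C.
ISA temperature at 10500 ft = 15 − 2 × (10500/1000) = -6°C.
OAT = ISA + deviation = -6 + (-7) = -13°C.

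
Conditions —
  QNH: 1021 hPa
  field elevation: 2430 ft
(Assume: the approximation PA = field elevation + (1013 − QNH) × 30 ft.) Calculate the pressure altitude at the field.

Pressure correction = (1013 − 1021) × 30 = -240 ft.
Pressure altitude = 2430 + (-240) = 2190 ft.

2190 ft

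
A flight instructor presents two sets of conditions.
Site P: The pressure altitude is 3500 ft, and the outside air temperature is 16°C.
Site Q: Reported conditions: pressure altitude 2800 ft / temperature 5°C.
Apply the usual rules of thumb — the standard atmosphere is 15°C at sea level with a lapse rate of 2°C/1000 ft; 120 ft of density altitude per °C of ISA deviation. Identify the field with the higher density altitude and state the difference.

Site P: ISA temp = 8°C, deviation +8°C, DA = 3500 + 120 × 8 = 4460 ft.
Site Q: ISA temp = 9.4°C, deviation -4.4°C, DA = 2800 + 120 × (-4.4) = 2272 ft.
Site P is higher by 4460 − 2272 = 2188 ft.

Site P by 2188 ft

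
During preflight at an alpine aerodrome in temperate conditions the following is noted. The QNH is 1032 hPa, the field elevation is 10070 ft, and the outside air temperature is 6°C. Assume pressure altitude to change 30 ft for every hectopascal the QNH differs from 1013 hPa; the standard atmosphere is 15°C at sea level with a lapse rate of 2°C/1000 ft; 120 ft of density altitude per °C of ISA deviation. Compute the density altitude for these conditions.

10700 ft

Pressure altitude = 10070 + (1013 − 1032) × 30 = 10070 + (-570) = 9500 ft.
ISA temperature at 9500 ft = 15 − 2 × (9500/1000) = -4°C.
ISA deviation = 6 − (-4) = +10°C.
Density altitude = 9500 + 120 × (10) = 10700 ft.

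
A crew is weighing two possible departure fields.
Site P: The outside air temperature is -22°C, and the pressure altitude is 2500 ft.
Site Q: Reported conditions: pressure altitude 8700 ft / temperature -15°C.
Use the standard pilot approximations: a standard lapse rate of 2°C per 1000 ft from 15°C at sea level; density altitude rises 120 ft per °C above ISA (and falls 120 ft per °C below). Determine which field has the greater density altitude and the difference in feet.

Site Q by 8528 ft

Site P: ISA temp = 10°C, deviation -32°C, DA = 2500 + 120 × (-32) = -1340 ft.
Site Q: ISA temp = -2.4°C, deviation -12.6°C, DA = 8700 + 120 × (-12.6) = 7188 ft.
Site Q is higher by 7188 − (-1340) = 8528 ft.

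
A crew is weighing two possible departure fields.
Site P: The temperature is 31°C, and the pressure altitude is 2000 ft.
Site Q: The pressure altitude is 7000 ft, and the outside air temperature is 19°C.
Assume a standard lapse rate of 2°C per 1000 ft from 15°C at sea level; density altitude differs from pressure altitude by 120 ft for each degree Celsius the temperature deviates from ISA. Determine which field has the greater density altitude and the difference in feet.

Site P: ISA temp = 11°C, deviation +20°C, DA = 2000 + 120 × 20 = 4400 ft.
Site Q: ISA temp = 1°C, deviation +18°C, DA = 7000 + 120 × 18 = 9160 ft.
Site Q is higher by 9160 − 4400 = 4760 ft.

Site Q by 4760 ft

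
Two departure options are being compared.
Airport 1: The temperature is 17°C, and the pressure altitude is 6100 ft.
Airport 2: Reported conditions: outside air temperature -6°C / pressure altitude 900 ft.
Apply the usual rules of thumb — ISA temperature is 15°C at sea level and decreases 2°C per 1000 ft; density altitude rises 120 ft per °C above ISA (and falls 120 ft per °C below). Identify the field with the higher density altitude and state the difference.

Airport 1 by 9208 ft

Airport 1: ISA temp = 2.8°C, deviation +14.2°C, DA = 6100 + 120 × 14.2 = 7804 ft.
Airport 2: ISA temp = 13.2°C, deviation -19.2°C, DA = 900 + 120 × (-19.2) = -1404 ft.
Airport 1 is higher by 7804 − (-1404) = 9208 ft.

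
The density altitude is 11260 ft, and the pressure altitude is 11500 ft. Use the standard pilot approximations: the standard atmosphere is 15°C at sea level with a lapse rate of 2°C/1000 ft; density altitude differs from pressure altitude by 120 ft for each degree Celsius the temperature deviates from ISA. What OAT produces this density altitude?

-10°C

Density altitude − pressure altitude = 11260 − 11500 = -240 ft.
At 120 ft/°C that is an ISA deviation of -240/120 = -2°C.
ISA temperature at 11500 ft = 15 − 2 × (11500/1000) = -8°C.
OAT = ISA + deviation = -8 + (-2) = -10°C.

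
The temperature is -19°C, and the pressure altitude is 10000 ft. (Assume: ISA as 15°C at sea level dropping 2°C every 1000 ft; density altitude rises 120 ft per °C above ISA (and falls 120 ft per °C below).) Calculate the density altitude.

ISA temperature at 10000 ft = 15 − 2 × (10000/1000) = -5°C.
ISA deviation = -19 − (-5) = -14°C.
Density altitude = 10000 + 120 × (-14) = 10000 + (-1680) = 8320 ft.

8320 ft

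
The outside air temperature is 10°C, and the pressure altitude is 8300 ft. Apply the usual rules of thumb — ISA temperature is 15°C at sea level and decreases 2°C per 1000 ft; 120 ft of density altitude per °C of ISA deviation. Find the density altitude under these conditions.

ISA temperature at 8300 ft = 15 − 2 × (8300/1000) = -1.6°C.
ISA deviation = 10 − (-1.6) = +11.6°C.
Density altitude = 8300 + 120 × (11.6) = 8300 + (+1392) = 9692 ft.

9692 ft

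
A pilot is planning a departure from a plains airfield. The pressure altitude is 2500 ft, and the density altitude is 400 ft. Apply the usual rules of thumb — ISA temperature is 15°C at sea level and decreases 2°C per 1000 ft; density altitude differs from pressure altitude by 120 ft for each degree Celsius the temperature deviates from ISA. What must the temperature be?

Density altitude − pressure altitude = 400 − 2500 = -2100 ft.
At 120 ft/°C that is an ISA deviation of -2100/120 = -17.5°C.
ISA temperature at 2500 ft = 15 − 2 × (2500/1000) = 10°C.
OAT = ISA + deviation = 10 + (-17.5) = -7.5°C.

-7.5°C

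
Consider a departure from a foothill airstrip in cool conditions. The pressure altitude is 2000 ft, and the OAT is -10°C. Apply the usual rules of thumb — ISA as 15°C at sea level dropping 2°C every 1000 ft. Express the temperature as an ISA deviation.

ISA-21°C

ISA temperature at 2000 ft = 15 − 2 × (2000/1000) = 11°C.
Deviation = OAT − ISA = -10 − 11 = -21°C.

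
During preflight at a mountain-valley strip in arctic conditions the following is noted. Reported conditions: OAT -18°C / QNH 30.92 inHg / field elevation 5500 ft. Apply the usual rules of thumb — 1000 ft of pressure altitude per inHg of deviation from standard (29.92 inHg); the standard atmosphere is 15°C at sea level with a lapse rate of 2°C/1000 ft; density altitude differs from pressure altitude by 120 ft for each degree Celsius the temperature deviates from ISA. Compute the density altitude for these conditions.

1620 ft

Pressure altitude = 5500 + (29.92 − 30.92) × 1000 = 5500 + (-1000) = 4500 ft.
ISA temperature at 4500 ft = 15 − 2 × (4500/1000) = 6°C.
ISA deviation = -18 − 6 = -24°C.
Density altitude = 4500 + 120 × (-24) = 1620 ft.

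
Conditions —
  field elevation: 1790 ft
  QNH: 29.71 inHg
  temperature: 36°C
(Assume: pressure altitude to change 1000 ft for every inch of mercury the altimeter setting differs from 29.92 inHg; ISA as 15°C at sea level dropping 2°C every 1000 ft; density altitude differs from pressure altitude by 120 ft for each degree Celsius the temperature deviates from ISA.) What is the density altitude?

Pressure altitude = 1790 + (29.92 − 29.71) × 1000 = 1790 + (+210) = 2000 ft.
ISA temperature at 2000 ft = 15 − 2 × (2000/1000) = 11°C.
ISA deviation = 36 − 11 = +25°C.
Density altitude = 2000 + 120 × (25) = 5000 ft.

5000 ft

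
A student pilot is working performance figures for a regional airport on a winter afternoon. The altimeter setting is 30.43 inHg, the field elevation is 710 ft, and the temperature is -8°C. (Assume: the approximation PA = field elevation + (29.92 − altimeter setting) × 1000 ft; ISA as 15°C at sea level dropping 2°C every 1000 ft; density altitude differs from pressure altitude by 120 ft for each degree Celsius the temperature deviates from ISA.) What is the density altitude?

-2512 ft

Pressure altitude = 710 + (29.92 − 30.43) × 1000 = 710 + (-510) = 200 ft.
ISA temperature at 200 ft = 15 − 2 × (200/1000) = 14.6°C.
ISA deviation = -8 − 14.6 = -22.6°C.
Density altitude = 200 + 120 × (-22.6) = -2512 ft.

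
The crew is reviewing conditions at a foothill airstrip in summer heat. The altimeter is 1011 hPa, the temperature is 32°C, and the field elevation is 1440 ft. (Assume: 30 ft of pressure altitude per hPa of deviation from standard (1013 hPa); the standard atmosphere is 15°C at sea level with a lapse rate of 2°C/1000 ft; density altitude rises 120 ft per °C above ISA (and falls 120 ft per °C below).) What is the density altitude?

Pressure altitude = 1440 + (1013 − 1011) × 30 = 1440 + (+60) = 1500 ft.
ISA temperature at 1500 ft = 15 − 2 × (1500/1000) = 12°C.
ISA deviation = 32 − 12 = +20°C.
Density altitude = 1500 + 120 × (20) = 3900 ft.

3900 ft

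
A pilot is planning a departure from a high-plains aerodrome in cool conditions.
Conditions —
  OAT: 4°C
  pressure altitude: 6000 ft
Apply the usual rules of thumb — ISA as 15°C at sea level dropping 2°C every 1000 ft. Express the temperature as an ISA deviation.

ISA temperature at 6000 ft = 15 − 2 × (6000/1000) = 3°C.
Deviation = OAT − ISA = 4 − 3 = +1°C.

ISA+1°C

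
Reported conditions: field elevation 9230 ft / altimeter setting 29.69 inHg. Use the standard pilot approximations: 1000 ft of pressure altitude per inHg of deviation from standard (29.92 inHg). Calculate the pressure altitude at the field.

9460 ft

Pressure correction = (29.92 − 29.69) × 1000 = +230 ft.
Pressure altitude = 9230 + (+230) = 9460 ft.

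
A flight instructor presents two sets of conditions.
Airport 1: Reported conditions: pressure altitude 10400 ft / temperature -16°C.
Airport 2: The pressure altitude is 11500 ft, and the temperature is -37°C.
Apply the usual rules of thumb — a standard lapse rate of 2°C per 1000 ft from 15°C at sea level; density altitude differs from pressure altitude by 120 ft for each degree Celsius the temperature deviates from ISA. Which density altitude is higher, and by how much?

Airport 1: ISA temp = -5.8°C, deviation -10.2°C, DA = 10400 + 120 × (-10.2) = 9176 ft.
Airport 2: ISA temp = -8°C, deviation -29°C, DA = 11500 + 120 × (-29) = 8020 ft.
Airport 1 is higher by 9176 − 8020 = 1156 ft.

Airport 1 by 1156 ft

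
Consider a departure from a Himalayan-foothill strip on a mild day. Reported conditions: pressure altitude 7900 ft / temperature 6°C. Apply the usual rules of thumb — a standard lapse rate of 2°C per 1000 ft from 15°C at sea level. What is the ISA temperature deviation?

ISA+6.8°C

ISA temperature at 7900 ft = 15 − 2 × (7900/1000) = -0.8°C.
Deviation = OAT − ISA = 6 − (-0.8) = +6.8°C.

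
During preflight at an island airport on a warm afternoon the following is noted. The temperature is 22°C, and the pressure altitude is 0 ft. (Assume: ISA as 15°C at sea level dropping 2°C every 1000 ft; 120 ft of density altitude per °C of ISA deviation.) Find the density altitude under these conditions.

ISA temperature at 0 ft = 15 − 2 × (0/1000) = 15°C.
ISA deviation = 22 − 15 = +7°C.
Density altitude = 0 + 120 × (7) = 0 + (+840) = 840 ft.

840 ft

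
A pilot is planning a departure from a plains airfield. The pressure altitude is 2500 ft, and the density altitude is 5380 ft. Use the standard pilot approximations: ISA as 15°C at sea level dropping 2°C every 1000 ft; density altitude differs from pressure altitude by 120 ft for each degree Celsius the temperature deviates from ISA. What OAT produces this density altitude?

Density altitude − pressure altitude = 5380 − 2500 = +2880 ft.
At 120 ft/°C that is an ISA deviation of 2880/120 = +24°C.
ISA temperature at 2500 ft = 15 − 2 × (2500/1000) = 10°C.
OAT = ISA + deviation = 10 + (+24) = 34°C.

34°C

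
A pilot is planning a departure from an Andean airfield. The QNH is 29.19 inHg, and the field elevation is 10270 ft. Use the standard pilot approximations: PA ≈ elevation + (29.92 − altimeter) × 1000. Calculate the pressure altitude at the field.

Pressure correction = (29.92 − 29.19) × 1000 = +730 ft.
Pressure altitude = 10270 + (+730) = 11000 ft.

11000 ft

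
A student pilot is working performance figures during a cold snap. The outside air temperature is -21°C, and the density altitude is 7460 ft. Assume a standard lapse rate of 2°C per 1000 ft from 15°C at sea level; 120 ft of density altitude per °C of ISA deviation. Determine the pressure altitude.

9500 ft

DA = PA + 120 × (OAT − (15 − 2·PA/1000)) = PA + 120·OAT − 1800 + 0.24·PA = 1.24·PA + 120·OAT − 1800.
So 1.24·PA = 7460 − 120 × (-21) + 1800 = 11780.
PA = 11780 / 1.24 = 9500 ft.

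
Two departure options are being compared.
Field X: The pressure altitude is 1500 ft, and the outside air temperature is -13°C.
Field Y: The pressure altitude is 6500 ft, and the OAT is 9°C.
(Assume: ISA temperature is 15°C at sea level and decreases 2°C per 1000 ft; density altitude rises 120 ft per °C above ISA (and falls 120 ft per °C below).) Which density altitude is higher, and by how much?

Field Y by 8840 ft

Field X: ISA temp = 12°C, deviation -25°C, DA = 1500 + 120 × (-25) = -1500 ft.
Field Y: ISA temp = 2°C, deviation +7°C, DA = 6500 + 120 × 7 = 7340 ft.
Field Y is higher by 7340 − (-1500) = 8840 ft.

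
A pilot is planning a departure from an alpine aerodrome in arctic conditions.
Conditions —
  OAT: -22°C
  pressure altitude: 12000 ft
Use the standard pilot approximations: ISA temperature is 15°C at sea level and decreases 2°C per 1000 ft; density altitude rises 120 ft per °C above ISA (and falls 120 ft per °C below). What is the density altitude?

10440 ft

ISA temperature at 12000 ft = 15 − 2 × (12000/1000) = -9°C.
ISA deviation = -22 − (-9) = -13°C.
Density altitude = 12000 + 120 × (-13) = 12000 + (-1560) = 10440 ft.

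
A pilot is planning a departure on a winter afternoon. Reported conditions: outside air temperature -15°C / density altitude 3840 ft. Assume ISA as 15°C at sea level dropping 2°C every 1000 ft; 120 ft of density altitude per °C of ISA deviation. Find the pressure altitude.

DA = PA + 120 × (OAT − (15 − 2·PA/1000)) = PA + 120·OAT − 1800 + 0.24·PA = 1.24·PA + 120·OAT − 1800.
So 1.24·PA = 3840 − 120 × (-15) + 1800 = 7440.
PA = 7440 / 1.24 = 6000 ft.

6000 ft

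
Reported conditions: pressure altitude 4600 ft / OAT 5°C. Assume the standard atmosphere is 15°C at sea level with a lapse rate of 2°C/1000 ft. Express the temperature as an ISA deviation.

ISA-0.8°C

ISA temperature at 4600 ft = 15 − 2 × (4600/1000) = 5.8°C.
Deviation = OAT − ISA = 5 − 5.8 = -0.8°C.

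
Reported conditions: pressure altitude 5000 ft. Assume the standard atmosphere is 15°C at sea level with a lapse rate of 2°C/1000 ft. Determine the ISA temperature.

5°C

ISA temperature = 15 − 2 × (5000/1000) = 15 − 10 = 5°C.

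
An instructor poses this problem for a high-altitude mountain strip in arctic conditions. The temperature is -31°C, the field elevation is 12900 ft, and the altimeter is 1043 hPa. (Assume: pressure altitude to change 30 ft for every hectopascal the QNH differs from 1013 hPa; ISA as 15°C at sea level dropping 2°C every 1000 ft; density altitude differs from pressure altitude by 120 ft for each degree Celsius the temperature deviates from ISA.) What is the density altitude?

Pressure altitude = 12900 + (1013 − 1043) × 30 = 12900 + (-900) = 12000 ft.
ISA temperature at 12000 ft = 15 − 2 × (12000/1000) = -9°C.
ISA deviation = -31 − (-9) = -22°C.
Density altitude = 12000 + 120 × (-22) = 9360 ft.

9360 ft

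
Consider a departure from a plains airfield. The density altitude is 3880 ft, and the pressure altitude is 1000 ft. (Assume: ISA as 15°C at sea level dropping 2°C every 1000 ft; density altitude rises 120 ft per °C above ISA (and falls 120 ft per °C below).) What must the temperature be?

Density altitude − pressure altitude = 3880 − 1000 = +2880 ft.
At 120 ft/°C that is an ISA deviation of 2880/120 = +24°C.
ISA temperature at 1000 ft = 15 − 2 × (1000/1000) = 13°C.
OAT = ISA + deviation = 13 + (+24) = 37°C.

37°C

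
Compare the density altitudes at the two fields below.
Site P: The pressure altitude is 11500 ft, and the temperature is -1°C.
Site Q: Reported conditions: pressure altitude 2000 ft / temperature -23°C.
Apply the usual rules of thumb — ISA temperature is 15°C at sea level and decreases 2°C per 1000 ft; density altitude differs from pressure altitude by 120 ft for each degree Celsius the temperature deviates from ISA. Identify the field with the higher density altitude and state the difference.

Site P: ISA temp = -8°C, deviation +7°C, DA = 11500 + 120 × 7 = 12340 ft.
Site Q: ISA temp = 11°C, deviation -34°C, DA = 2000 + 120 × (-34) = -2080 ft.
Site P is higher by 12340 − (-2080) = 14420 ft.

Site P by 14420 ft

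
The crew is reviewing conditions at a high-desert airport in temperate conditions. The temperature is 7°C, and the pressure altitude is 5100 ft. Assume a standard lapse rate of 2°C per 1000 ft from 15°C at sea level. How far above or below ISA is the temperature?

ISA temperature at 5100 ft = 15 − 2 × (5100/1000) = 4.8°C.
Deviation = OAT − ISA = 7 − 4.8 = +2.2°C.

ISA+2.2°C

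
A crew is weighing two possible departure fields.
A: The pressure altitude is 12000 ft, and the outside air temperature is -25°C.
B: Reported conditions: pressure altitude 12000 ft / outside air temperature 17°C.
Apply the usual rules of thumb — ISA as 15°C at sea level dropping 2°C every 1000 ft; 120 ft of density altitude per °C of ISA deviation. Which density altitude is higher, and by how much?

B by 5040 ft

A: ISA temp = -9°C, deviation -16°C, DA = 12000 + 120 × (-16) = 10080 ft.
B: ISA temp = -9°C, deviation +26°C, DA = 12000 + 120 × 26 = 15120 ft.
B is higher by 15120 − 10080 = 5040 ft.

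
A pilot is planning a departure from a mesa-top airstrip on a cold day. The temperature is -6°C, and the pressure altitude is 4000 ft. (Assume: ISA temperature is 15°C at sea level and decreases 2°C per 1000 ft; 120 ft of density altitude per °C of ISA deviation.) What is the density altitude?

2440 ft

ISA temperature at 4000 ft = 15 − 2 × (4000/1000) = 7°C.
ISA deviation = -6 − 7 = -13°C.
Density altitude = 4000 + 120 × (-13) = 4000 + (-1560) = 2440 ft.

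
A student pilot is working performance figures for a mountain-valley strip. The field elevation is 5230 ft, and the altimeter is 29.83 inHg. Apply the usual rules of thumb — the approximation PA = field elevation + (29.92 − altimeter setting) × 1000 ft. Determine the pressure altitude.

5320 ft

Pressure correction = (29.92 − 29.83) × 1000 = +90 ft.
Pressure altitude = 5230 + (+90) = 5320 ft.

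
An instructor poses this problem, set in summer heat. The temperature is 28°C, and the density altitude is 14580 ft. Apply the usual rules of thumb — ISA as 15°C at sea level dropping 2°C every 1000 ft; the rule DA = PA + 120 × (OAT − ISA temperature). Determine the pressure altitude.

DA = PA + 120 × (OAT − (15 − 2·PA/1000)) = PA + 120·OAT − 1800 + 0.24·PA = 1.24·PA + 120·OAT − 1800.
So 1.24·PA = 14580 − 120 × 28 + 1800 = 13020.
PA = 13020 / 1.24 = 10500 ft.

10500 ft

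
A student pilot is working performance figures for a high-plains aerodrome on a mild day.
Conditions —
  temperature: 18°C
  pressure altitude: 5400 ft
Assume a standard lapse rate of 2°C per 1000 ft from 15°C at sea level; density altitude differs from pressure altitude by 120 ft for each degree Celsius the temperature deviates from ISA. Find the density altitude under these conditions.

ISA temperature at 5400 ft = 15 − 2 × (5400/1000) = 4.2°C.
ISA deviation = 18 − 4.2 = +13.8°C.
Density altitude = 5400 + 120 × (13.8) = 5400 + (+1656) = 7056 ft.

7056 ft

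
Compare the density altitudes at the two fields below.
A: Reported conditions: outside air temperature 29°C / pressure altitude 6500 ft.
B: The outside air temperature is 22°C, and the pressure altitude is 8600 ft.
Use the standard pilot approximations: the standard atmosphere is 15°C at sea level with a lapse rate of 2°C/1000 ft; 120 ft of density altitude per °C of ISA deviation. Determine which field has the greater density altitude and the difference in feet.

A: ISA temp = 2°C, deviation +27°C, DA = 6500 + 120 × 27 = 9740 ft.
B: ISA temp = -2.2°C, deviation +24.2°C, DA = 8600 + 120 × 24.2 = 11504 ft.
B is higher by 11504 − 9740 = 1764 ft.

B by 1764 ft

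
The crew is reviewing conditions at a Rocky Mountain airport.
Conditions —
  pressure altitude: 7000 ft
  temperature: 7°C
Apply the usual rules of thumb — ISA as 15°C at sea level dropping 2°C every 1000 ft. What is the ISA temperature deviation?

ISA temperature at 7000 ft = 15 − 2 × (7000/1000) = 1°C.
Deviation = OAT − ISA = 7 − 1 = +6°C.

ISA+6°C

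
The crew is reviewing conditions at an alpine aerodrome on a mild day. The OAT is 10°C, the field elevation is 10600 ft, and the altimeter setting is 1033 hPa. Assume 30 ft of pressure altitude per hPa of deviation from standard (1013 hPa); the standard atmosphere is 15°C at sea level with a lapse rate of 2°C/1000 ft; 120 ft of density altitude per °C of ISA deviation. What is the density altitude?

Pressure altitude = 10600 + (1013 − 1033) × 30 = 10600 + (-600) = 10000 ft.
ISA temperature at 10000 ft = 15 − 2 × (10000/1000) = -5°C.
ISA deviation = 10 − (-5) = +15°C.
Density altitude = 10000 + 120 × (15) = 11800 ft.

11800 ft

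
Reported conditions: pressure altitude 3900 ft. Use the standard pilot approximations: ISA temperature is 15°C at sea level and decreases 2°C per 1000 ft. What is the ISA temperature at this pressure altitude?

7.2°C

ISA temperature = 15 − 2 × (3900/1000) = 15 − 7.8 = 7.2°C.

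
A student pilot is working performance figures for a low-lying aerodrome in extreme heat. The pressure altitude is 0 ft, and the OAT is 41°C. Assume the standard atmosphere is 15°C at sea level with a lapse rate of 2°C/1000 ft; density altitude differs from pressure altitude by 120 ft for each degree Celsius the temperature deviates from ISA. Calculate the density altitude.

ISA temperature at 0 ft = 15 − 2 × (0/1000) = 15°C.
ISA deviation = 41 − 15 = +26°C.
Density altitude = 0 + 120 × (26) = 0 + (+3120) = 3120 ft.

3120 ft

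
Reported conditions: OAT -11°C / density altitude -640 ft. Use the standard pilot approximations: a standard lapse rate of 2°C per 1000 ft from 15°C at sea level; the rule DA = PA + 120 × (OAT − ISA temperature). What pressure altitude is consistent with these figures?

DA = PA + 120 × (OAT − (15 − 2·PA/1000)) = PA + 120·OAT − 1800 + 0.24·PA = 1.24·PA + 120·OAT − 1800.
So 1.24·PA = -640 − 120 × (-11) + 1800 = 2480.
PA = 2480 / 1.24 = 2000 ft.

2000 ft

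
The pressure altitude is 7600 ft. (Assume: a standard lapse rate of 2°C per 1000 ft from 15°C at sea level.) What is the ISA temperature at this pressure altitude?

ISA temperature = 15 − 2 × (7600/1000) = 15 − 15.2 = -0.2°C.

-0.2°C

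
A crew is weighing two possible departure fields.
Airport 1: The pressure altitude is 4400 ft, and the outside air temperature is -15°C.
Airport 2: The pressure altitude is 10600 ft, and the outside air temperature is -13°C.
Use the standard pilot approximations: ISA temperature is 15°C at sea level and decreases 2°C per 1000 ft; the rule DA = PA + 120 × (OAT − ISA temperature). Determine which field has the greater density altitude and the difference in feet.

Airport 1: ISA temp = 6.2°C, deviation -21.2°C, DA = 4400 + 120 × (-21.2) = 1856 ft.
Airport 2: ISA temp = -6.2°C, deviation -6.8°C, DA = 10600 + 120 × (-6.8) = 9784 ft.
Airport 2 is higher by 9784 − 1856 = 7928 ft.

Airport 2 by 7928 ft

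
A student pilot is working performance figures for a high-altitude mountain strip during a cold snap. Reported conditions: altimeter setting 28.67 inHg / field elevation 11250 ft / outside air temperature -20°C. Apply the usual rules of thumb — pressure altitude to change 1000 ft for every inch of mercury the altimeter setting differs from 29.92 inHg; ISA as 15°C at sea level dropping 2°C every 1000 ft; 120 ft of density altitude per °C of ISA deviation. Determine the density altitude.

11300 ft

Pressure altitude = 11250 + (29.92 − 28.67) × 1000 = 11250 + (+1250) = 12500 ft.
ISA temperature at 12500 ft = 15 − 2 × (12500/1000) = -10°C.
ISA deviation = -20 − (-10) = -10°C.
Density altitude = 12500 + 120 × (-10) = 11300 ft.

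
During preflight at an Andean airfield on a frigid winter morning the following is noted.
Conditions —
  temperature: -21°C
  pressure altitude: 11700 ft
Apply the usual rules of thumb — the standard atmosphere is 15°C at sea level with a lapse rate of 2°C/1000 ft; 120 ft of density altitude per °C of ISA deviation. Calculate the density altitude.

10188 ft

ISA temperature at 11700 ft = 15 − 2 × (11700/1000) = -8.4°C.
ISA deviation = -21 − (-8.4) = -12.6°C.
Density altitude = 11700 + 120 × (-12.6) = 11700 + (-1512) = 10188 ft.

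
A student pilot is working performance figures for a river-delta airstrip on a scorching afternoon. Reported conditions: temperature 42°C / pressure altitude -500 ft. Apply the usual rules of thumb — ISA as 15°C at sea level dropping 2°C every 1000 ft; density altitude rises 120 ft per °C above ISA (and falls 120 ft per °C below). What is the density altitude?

ISA temperature at -500 ft = 15 − 2 × (-500/1000) = 16°C.
ISA deviation = 42 − 16 = +26°C.
Density altitude = -500 + 120 × (26) = -500 + (+3120) = 2620 ft.

2620 ft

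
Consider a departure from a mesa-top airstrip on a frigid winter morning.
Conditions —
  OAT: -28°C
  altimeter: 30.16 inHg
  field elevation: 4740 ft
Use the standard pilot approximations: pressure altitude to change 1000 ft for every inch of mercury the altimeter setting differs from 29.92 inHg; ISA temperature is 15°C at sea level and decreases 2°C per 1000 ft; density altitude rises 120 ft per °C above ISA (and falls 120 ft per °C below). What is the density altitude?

420 ft

Pressure altitude = 4740 + (29.92 − 30.16) × 1000 = 4740 + (-240) = 4500 ft.
ISA temperature at 4500 ft = 15 − 2 × (4500/1000) = 6°C.
ISA deviation = -28 − 6 = -34°C.
Density altitude = 4500 + 120 × (-34) = 420 ft.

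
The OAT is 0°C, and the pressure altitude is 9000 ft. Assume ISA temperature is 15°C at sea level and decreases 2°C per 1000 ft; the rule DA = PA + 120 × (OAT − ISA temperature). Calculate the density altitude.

ISA temperature at 9000 ft = 15 − 2 × (9000/1000) = -3°C.
ISA deviation = 0 − (-3) = +3°C.
Density altitude = 9000 + 120 × (3) = 9000 + (+360) = 9360 ft.

9360 ft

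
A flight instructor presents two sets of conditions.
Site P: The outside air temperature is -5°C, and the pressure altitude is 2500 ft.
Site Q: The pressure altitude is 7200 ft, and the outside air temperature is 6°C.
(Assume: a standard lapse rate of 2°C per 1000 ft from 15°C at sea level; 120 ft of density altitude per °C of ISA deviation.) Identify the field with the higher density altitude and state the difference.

Site P: ISA temp = 10°C, deviation -15°C, DA = 2500 + 120 × (-15) = 700 ft.
Site Q: ISA temp = 0.6°C, deviation +5.4°C, DA = 7200 + 120 × 5.4 = 7848 ft.
Site Q is higher by 7848 − 700 = 7148 ft.

Site Q by 7148 ft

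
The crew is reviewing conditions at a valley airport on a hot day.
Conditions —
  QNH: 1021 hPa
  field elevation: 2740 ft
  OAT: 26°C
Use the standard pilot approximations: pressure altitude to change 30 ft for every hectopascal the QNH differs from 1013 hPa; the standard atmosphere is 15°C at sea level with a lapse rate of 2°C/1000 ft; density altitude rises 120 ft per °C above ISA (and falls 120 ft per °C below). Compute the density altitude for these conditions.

4420 ft

Pressure altitude = 2740 + (1013 − 1021) × 30 = 2740 + (-240) = 2500 ft.
ISA temperature at 2500 ft = 15 − 2 × (2500/1000) = 10°C.
ISA deviation = 26 − 10 = +16°C.
Density altitude = 2500 + 120 × (16) = 4420 ft.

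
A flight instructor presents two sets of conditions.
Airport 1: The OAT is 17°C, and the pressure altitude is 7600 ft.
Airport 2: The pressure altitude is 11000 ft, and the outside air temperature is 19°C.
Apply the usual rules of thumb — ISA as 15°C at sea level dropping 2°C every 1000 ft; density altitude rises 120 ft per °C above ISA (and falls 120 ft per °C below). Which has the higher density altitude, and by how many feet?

Airport 2 by 4456 ft

Airport 1: ISA temp = -0.2°C, deviation +17.2°C, DA = 7600 + 120 × 17.2 = 9664 ft.
Airport 2: ISA temp = -7°C, deviation +26°C, DA = 11000 + 120 × 26 = 14120 ft.
Airport 2 is higher by 14120 − 9664 = 4456 ft.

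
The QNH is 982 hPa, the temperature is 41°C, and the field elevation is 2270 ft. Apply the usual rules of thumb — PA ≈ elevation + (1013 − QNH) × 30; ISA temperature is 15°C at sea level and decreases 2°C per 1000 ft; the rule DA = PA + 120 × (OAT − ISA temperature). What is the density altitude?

Pressure altitude = 2270 + (1013 − 982) × 30 = 2270 + (+930) = 3200 ft.
ISA temperature at 3200 ft = 15 − 2 × (3200/1000) = 8.6°C.
ISA deviation = 41 − 8.6 = +32.4°C.
Density altitude = 3200 + 120 × (32.4) = 7088 ft.

7088 ft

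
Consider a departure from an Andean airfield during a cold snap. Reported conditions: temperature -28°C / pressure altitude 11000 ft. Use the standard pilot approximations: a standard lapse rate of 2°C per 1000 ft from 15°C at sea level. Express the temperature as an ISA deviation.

ISA temperature at 11000 ft = 15 − 2 × (11000/1000) = -7°C.
Deviation = OAT − ISA = -28 − (-7) = -21°C.

ISA-21°C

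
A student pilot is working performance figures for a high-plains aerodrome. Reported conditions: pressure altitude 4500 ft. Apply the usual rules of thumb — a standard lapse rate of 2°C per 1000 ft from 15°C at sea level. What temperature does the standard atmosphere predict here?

6°C

ISA temperature = 15 − 2 × (4500/1000) = 15 − 9 = 6°C.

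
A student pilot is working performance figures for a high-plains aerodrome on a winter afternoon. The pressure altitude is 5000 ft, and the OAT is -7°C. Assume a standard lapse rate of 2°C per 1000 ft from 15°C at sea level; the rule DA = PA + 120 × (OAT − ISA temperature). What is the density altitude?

3560 ft

ISA temperature at 5000 ft = 15 − 2 × (5000/1000) = 5°C.
ISA deviation = -7 − 5 = -12°C.
Density altitude = 5000 + 120 × (-12) = 5000 + (-1440) = 3560 ft.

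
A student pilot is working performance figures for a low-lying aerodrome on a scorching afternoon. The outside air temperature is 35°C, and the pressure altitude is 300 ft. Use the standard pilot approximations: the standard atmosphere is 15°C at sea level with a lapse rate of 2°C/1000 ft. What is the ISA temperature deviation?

ISA+20.6°C

ISA temperature at 300 ft = 15 − 2 × (300/1000) = 14.4°C.
Deviation = OAT − ISA = 35 − 14.4 = +20.6°C.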